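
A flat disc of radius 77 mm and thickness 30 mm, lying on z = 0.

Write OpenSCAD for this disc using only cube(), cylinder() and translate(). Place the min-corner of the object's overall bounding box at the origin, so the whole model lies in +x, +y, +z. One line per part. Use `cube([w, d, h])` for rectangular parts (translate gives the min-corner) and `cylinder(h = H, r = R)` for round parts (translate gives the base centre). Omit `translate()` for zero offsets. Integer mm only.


translate([77, 77, 0]) cylinder(h = 30, r = 77);


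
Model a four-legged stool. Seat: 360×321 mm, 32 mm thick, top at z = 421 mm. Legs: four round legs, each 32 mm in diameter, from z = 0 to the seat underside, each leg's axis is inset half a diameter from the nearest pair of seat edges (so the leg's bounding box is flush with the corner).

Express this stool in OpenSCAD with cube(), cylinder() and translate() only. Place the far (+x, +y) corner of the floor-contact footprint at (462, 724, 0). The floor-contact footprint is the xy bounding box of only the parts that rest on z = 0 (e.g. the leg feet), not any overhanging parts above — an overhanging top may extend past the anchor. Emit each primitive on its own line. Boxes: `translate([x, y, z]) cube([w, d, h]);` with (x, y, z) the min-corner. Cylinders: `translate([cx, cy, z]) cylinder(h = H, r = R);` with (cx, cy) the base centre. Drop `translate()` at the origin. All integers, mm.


translate([102, 403, 389]) cube([360, 321, 32]);
translate([118, 419, 0]) cylinder(h = 389, r = 16);
translate([446, 419, 0]) cylinder(h = 389, r = 16);
translate([118, 708, 0]) cylinder(h = 389, r = 16);
translate([446, 708, 0]) cylinder(h = 389, r = 16);


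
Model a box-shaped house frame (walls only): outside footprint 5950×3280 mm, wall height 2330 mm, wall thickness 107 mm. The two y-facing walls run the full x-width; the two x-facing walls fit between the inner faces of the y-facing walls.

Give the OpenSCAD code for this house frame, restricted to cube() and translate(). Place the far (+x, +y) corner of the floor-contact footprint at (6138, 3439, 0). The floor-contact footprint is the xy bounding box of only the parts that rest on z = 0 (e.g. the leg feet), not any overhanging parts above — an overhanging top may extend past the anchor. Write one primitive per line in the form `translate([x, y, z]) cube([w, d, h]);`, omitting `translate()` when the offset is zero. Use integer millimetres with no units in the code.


translate([188, 159, 0]) cube([5950, 107, 2330]);
translate([188, 3332, 0]) cube([5950, 107, 2330]);
translate([188, 266, 0]) cube([107, 3066, 2330]);
translate([6031, 266, 0]) cube([107, 3066, 2330]);


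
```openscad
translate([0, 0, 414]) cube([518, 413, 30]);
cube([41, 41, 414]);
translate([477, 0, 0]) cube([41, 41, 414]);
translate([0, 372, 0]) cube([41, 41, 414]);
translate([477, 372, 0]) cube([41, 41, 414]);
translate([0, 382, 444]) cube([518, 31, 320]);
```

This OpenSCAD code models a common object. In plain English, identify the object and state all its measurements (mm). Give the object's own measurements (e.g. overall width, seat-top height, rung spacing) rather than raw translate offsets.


A chair. The seat is a 518×413×30 mm slab with its top at z = 444 mm, on four 41×41 mm corner legs (flush with the seat edges, standing on z = 0). A flat backrest 31 mm thick, 320 mm tall, spans the full seat width and rises from the seat top along its +y edge, rear face flush with the rear of the seat.


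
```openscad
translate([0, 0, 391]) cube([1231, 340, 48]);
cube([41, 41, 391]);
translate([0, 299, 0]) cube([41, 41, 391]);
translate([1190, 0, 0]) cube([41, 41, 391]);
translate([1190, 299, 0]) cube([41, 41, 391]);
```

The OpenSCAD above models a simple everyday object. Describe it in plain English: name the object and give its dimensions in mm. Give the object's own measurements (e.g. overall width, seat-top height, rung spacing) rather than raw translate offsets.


A bench: a 1231×340 mm seat slab, 48 mm thick, top at z = 439 mm, on four 41×41 mm square legs flush with the seat corners and standing on z = 0.


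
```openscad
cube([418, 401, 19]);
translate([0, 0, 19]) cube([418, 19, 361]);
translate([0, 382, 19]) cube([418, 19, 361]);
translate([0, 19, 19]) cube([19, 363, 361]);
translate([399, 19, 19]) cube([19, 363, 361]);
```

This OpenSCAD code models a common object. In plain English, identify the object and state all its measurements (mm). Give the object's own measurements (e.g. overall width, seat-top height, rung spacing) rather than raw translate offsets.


An open-topped rectangular box: outside dimensions 418×401×380 mm, with a uniform wall and base thickness of 19 mm. The base is a full 418×401 slab on the floor; four walls sit on top of the base. The front and back walls (the −y and +y sides) span the full width; the two side walls fit between them.


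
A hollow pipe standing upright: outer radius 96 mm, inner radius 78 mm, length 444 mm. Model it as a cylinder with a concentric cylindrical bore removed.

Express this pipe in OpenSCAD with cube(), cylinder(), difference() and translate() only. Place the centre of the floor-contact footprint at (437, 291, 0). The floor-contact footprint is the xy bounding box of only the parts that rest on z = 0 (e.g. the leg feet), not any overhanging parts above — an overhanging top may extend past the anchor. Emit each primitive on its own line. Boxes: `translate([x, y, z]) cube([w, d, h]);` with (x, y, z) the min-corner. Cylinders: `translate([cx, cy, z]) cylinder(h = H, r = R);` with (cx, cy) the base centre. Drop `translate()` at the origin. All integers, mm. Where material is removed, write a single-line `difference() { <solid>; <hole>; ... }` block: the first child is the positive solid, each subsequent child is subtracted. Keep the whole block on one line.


difference() { translate([437, 291, 0]) cylinder(h = 444, r = 96); translate([437, 291, 0]) cylinder(h = 444, r = 78); }


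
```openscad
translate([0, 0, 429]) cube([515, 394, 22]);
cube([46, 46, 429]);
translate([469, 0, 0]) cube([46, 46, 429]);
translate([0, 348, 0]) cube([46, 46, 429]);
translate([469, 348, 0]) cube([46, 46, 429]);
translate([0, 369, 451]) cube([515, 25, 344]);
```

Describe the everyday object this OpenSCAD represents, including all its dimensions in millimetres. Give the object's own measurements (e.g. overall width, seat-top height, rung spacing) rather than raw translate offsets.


A chair. The seat is a 515×394×22 mm slab with its top at z = 451 mm, on four 46×46 mm corner legs (flush with the seat edges, standing on z = 0). A flat backrest 25 mm thick, 344 mm tall, spans the full seat width and rises from the seat top along its +y edge, rear face flush with the rear of the seat.


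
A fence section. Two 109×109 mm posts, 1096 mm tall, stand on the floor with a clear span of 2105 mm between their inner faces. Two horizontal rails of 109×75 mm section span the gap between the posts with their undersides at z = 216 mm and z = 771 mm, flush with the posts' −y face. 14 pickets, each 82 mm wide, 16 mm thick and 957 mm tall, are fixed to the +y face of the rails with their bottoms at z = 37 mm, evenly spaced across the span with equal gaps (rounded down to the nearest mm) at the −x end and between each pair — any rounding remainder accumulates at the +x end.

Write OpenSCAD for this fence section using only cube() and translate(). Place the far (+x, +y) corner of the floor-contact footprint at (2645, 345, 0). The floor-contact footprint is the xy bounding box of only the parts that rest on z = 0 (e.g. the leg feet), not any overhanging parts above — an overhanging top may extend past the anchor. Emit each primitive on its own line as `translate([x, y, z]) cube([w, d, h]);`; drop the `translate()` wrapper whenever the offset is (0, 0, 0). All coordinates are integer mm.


translate([322, 236, 0]) cube([109, 109, 1096]);
translate([2536, 236, 0]) cube([109, 109, 1096]);
translate([431, 236, 216]) cube([2105, 109, 75]);
translate([431, 236, 771]) cube([2105, 109, 75]);
translate([494, 345, 37]) cube([82, 16, 957]);
translate([639, 345, 37]) cube([82, 16, 957]);
translate([784, 345, 37]) cube([82, 16, 957]);
translate([929, 345, 37]) cube([82, 16, 957]);
translate([1074, 345, 37]) cube([82, 16, 957]);
translate([1219, 345, 37]) cube([82, 16, 957]);
translate([1364, 345, 37]) cube([82, 16, 957]);
translate([1509, 345, 37]) cube([82, 16, 957]);
translate([1654, 345, 37]) cube([82, 16, 957]);
translate([1799, 345, 37]) cube([82, 16, 957]);
translate([1944, 345, 37]) cube([82, 16, 957]);
translate([2089, 345, 37]) cube([82, 16, 957]);
translate([2234, 345, 37]) cube([82, 16, 957]);
translate([2379, 345, 37]) cube([82, 16, 957]);


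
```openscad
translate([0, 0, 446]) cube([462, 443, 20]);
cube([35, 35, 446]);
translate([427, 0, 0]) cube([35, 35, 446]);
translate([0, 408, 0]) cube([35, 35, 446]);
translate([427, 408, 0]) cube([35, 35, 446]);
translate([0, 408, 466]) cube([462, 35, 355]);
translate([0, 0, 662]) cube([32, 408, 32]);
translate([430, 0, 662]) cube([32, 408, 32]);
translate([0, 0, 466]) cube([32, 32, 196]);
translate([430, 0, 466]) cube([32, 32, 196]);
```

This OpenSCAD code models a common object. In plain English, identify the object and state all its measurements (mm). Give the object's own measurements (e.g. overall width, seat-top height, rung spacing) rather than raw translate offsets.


A chair. The seat is a 462×443×20 mm slab with its top at z = 466 mm, on four 35×35 mm corner legs (flush with the seat edges, standing on z = 0). A flat backrest 35 mm thick, 355 mm tall, spans the full seat width and rises from the seat top along its +y edge, rear face flush with the rear of the seat. Two armrests of 32×32 mm section run along each side from the seat's front edge to the front of the backrest, top faces 228 mm above the seat top and outer faces flush with the seat's x-edges; a 32×32 mm post under the front of each armrest stands on the seat at the front corner.


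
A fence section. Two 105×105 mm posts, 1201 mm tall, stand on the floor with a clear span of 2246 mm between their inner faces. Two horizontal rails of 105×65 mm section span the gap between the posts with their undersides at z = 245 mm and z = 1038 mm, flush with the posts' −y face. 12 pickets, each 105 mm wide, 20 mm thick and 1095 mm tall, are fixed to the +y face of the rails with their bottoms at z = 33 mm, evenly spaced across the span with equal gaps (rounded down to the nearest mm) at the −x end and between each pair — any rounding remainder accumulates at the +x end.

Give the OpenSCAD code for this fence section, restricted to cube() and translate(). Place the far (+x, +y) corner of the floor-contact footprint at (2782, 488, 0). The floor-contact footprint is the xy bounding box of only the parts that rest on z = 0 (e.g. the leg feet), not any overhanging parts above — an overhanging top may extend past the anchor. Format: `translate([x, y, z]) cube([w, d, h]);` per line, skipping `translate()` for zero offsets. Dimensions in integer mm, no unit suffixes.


translate([326, 383, 0]) cube([105, 105, 1201]);
translate([2677, 383, 0]) cube([105, 105, 1201]);
translate([431, 383, 245]) cube([2246, 105, 65]);
translate([431, 383, 1038]) cube([2246, 105, 65]);
translate([506, 488, 33]) cube([105, 20, 1095]);
translate([686, 488, 33]) cube([105, 20, 1095]);
translate([866, 488, 33]) cube([105, 20, 1095]);
translate([1046, 488, 33]) cube([105, 20, 1095]);
translate([1226, 488, 33]) cube([105, 20, 1095]);
translate([1406, 488, 33]) cube([105, 20, 1095]);
translate([1586, 488, 33]) cube([105, 20, 1095]);
translate([1766, 488, 33]) cube([105, 20, 1095]);
translate([1946, 488, 33]) cube([105, 20, 1095]);
translate([2126, 488, 33]) cube([105, 20, 1095]);
translate([2306, 488, 33]) cube([105, 20, 1095]);
translate([2486, 488, 33]) cube([105, 20, 1095]);


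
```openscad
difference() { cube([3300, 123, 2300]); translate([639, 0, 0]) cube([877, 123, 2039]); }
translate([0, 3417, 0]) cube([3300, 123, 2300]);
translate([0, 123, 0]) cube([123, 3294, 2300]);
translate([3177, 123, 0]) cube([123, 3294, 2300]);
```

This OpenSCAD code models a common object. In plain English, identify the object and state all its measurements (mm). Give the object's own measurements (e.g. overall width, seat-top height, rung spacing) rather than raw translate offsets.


A single room: four walls, each 2300 mm tall and 123 mm thick, enclosing an outside footprint 3300×3540 mm (x × y), no floor or roof. The front and back walls (−y and +y sides) run the full x-width; the side walls fit between their inner faces. A door opening 877 mm wide and 2039 mm tall is cut through the front wall from the floor up, its −x edge 639 mm from the wall's −x end.


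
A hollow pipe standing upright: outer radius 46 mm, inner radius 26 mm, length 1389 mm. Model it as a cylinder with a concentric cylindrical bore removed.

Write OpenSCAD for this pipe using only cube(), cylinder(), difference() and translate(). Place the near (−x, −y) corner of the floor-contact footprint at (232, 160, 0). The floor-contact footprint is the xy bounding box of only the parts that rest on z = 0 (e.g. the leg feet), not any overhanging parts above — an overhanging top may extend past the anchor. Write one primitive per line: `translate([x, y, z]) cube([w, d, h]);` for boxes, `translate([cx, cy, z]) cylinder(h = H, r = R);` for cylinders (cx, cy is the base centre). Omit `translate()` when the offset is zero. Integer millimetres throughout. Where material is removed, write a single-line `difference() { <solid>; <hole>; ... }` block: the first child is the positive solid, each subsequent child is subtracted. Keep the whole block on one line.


difference() { translate([278, 206, 0]) cylinder(h = 1389, r = 46); translate([278, 206, 0]) cylinder(h = 1389, r = 26); }


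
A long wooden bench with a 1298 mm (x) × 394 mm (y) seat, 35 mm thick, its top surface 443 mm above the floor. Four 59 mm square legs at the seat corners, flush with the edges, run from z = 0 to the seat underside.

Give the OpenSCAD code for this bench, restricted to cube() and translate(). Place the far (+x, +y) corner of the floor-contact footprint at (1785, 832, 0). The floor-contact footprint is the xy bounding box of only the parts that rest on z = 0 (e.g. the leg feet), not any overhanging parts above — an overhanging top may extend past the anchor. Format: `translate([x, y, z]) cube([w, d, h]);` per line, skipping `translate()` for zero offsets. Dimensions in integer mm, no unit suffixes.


translate([487, 438, 408]) cube([1298, 394, 35]);
translate([487, 438, 0]) cube([59, 59, 408]);
translate([487, 773, 0]) cube([59, 59, 408]);
translate([1726, 438, 0]) cube([59, 59, 408]);
translate([1726, 773, 0]) cube([59, 59, 408]);


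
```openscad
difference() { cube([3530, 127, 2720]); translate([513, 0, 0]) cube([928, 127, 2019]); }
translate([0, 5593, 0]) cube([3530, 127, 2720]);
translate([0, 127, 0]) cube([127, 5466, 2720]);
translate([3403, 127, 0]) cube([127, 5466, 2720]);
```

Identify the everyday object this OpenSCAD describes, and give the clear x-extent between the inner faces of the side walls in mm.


A single room. The interior width is 3276 mm.

Four walls enclosing a rectangle with a door in the front wall — a room. Outside width 3530 minus two 127 mm walls gives 3276 mm.


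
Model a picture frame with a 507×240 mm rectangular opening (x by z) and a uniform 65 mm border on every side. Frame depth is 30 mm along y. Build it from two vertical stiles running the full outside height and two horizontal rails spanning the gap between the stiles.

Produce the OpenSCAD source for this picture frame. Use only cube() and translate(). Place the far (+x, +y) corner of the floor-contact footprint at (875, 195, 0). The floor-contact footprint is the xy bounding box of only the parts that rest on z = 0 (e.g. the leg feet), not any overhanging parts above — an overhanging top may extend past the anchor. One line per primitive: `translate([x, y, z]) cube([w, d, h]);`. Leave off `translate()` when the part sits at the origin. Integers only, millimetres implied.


translate([238, 165, 0]) cube([65, 30, 370]);
translate([810, 165, 0]) cube([65, 30, 370]);
translate([303, 165, 0]) cube([507, 30, 65]);
translate([303, 165, 305]) cube([507, 30, 65]);


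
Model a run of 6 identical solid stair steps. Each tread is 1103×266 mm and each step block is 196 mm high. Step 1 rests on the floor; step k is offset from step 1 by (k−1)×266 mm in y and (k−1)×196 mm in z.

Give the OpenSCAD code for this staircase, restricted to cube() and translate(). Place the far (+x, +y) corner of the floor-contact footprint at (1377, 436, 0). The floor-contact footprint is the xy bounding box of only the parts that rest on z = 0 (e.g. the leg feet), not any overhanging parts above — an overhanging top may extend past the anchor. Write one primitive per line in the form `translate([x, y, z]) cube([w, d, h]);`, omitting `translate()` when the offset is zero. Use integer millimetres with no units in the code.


translate([274, 170, 0]) cube([1103, 266, 196]);
translate([274, 436, 196]) cube([1103, 266, 196]);
translate([274, 702, 392]) cube([1103, 266, 196]);
translate([274, 968, 588]) cube([1103, 266, 196]);
translate([274, 1234, 784]) cube([1103, 266, 196]);
translate([274, 1500, 980]) cube([1103, 266, 196]);


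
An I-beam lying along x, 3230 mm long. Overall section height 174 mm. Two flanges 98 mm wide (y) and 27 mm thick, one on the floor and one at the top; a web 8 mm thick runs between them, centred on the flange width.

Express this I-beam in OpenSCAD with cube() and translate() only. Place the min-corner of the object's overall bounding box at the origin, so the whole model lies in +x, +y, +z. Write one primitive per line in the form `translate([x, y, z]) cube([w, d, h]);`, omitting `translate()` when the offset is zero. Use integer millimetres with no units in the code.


cube([3230, 98, 27]);
translate([0, 45, 27]) cube([3230, 8, 120]);
translate([0, 0, 147]) cube([3230, 98, 27]);


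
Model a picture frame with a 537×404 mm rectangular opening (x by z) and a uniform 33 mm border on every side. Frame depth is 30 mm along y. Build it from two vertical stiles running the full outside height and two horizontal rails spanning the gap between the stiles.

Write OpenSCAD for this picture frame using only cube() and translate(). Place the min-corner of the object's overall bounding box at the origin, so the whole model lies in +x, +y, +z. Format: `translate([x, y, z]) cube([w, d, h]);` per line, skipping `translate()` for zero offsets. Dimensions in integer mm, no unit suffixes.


cube([33, 30, 470]);
translate([570, 0, 0]) cube([33, 30, 470]);
translate([33, 0, 0]) cube([537, 30, 33]);
translate([33, 0, 437]) cube([537, 30, 33]);


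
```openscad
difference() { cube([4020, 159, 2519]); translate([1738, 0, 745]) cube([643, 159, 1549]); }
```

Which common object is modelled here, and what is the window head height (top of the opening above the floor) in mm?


A wall with a window opening. The window head height is 2294 mm.

A wall with a rectangular opening subtracted — a window. Sill at z = 745, opening 1549 mm tall, so the head is at 745 + 1549 = 2294 mm.


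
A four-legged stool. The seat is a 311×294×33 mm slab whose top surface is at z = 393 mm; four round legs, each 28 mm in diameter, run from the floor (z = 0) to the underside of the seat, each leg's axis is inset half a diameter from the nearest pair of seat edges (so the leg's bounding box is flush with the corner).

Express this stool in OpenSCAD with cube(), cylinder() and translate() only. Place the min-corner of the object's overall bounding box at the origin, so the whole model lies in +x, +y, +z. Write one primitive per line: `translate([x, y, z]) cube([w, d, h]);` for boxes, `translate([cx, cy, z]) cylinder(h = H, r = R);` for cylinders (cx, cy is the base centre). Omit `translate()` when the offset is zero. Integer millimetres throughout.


// leg_h = 393 - 33 = 360
translate([0, 0, 360]) cube([311, 294, 33]);
translate([14, 14, 0]) cylinder(h = 360, r = 14);
translate([297, 14, 0]) cylinder(h = 360, r = 14);
translate([14, 280, 0]) cylinder(h = 360, r = 14);
translate([297, 280, 0]) cylinder(h = 360, r = 14);


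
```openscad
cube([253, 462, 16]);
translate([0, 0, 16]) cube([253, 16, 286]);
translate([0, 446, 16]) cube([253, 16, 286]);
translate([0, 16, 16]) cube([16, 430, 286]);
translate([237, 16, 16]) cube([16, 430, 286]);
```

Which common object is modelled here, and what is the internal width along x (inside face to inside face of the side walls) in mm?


An open box. The internal width is 221 mm.

A 253×462 base slab with four walls standing on it — an open box. The base is 253 mm wide and the walls are 16 mm thick, so the internal width is 253 − 2 × 16 = 221 mm.


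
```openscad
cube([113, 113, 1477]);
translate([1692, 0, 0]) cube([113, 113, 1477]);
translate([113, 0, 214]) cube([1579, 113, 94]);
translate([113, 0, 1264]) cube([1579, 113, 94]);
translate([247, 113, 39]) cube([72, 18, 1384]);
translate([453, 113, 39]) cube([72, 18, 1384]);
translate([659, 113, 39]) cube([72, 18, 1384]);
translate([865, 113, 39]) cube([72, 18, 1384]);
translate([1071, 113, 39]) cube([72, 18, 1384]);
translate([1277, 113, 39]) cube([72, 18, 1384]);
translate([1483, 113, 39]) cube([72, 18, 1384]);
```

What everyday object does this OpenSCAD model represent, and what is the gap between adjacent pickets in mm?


A fence section. The picket gap is 134 mm.

Two posts, two rails, 7 pickets — a fence section. Span 1579 mm holds 7 pickets of 72 mm with 8 equal gaps: ⌊(1579 − 7·72) / 8⌋ = 134 mm.


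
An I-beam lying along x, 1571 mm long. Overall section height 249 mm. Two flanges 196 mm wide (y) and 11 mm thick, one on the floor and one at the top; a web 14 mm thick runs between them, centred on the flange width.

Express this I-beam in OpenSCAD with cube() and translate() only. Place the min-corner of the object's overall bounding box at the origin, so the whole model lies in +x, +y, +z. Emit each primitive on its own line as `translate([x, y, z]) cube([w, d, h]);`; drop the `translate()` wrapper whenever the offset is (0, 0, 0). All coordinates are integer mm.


cube([1571, 196, 11]);
translate([0, 91, 11]) cube([1571, 14, 227]);
translate([0, 0, 238]) cube([1571, 196, 11]);


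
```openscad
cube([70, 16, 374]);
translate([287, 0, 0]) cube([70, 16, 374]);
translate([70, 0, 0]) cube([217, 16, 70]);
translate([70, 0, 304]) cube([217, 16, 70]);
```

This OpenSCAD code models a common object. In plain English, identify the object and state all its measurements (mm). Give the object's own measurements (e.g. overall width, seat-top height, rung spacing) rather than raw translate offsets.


A rectangular picture frame lying in the x–z plane (depth along y). The opening is 217 mm wide (x) by 234 mm tall (z), surrounded by a border 70 mm wide on all four sides. The frame is 16 mm deep and is made of two full-height vertical stiles with two horizontal rails fitted between them.


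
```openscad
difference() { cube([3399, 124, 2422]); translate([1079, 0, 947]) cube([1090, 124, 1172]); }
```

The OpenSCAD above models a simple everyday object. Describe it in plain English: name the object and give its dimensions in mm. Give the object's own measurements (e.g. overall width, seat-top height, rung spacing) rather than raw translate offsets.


A wall 3399 mm long (x), 124 mm thick (y), 2422 mm tall, with a rectangular window opening cut through it. The opening is 1090 mm wide and 1172 mm tall; its sill is at z = 947 mm and its near (−x) edge is 1079 mm from the wall's −x end. The opening passes through the full wall thickness.


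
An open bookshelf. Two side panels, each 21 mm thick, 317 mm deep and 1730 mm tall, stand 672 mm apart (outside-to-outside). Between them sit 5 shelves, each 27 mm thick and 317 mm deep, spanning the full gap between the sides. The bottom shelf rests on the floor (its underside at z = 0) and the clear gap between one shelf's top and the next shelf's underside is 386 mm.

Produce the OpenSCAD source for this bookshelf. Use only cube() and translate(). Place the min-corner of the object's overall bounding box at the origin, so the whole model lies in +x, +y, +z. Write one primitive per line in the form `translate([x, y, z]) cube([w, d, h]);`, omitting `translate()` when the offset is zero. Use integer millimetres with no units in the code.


cube([21, 317, 1730]);
translate([651, 0, 0]) cube([21, 317, 1730]);
translate([21, 0, 0]) cube([630, 317, 27]);
translate([21, 0, 413]) cube([630, 317, 27]);
translate([21, 0, 826]) cube([630, 317, 27]);
translate([21, 0, 1239]) cube([630, 317, 27]);
translate([21, 0, 1652]) cube([630, 317, 27]);


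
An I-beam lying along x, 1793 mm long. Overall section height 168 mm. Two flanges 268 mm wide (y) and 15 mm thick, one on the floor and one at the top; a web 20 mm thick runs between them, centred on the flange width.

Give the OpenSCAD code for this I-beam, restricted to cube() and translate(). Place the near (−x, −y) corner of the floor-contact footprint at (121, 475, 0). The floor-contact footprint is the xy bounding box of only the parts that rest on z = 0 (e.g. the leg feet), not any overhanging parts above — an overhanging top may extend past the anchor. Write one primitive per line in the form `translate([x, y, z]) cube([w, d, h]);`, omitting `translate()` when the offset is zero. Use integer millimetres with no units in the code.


translate([121, 475, 0]) cube([1793, 268, 15]);
translate([121, 599, 15]) cube([1793, 20, 138]);
translate([121, 475, 153]) cube([1793, 268, 15]);


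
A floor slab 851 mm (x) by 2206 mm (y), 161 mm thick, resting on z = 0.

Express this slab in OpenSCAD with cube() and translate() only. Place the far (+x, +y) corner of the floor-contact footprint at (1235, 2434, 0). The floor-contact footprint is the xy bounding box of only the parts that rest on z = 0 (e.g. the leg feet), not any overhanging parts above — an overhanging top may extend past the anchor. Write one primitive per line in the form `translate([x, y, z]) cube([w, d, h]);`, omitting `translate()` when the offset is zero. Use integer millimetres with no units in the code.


translate([384, 228, 0]) cube([851, 2206, 161]);


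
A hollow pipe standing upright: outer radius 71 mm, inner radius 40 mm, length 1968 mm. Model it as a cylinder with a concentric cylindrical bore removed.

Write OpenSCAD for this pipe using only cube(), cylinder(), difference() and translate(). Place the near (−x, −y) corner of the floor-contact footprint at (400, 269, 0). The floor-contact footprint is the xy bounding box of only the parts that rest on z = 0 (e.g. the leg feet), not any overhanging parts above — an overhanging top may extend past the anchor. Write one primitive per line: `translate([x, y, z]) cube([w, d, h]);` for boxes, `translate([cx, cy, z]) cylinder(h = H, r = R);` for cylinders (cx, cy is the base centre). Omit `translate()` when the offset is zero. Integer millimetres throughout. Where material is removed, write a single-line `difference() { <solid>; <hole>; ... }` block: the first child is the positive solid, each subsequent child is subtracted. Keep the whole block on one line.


difference() { translate([471, 340, 0]) cylinder(h = 1968, r = 71); translate([471, 340, 0]) cylinder(h = 1968, r = 40); }


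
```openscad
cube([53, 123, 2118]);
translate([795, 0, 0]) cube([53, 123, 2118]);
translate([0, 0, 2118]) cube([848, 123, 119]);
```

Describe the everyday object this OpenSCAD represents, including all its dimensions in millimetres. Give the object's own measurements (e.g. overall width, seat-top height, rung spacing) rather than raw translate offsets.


A door frame. The clear opening is 742 mm wide and 2118 mm high. Two 53 mm wide jambs, 123 mm deep, stand either side of the opening from the floor to the top of the opening. A 119 mm thick head sits across the top of both jambs, spanning the full outside width of the frame.


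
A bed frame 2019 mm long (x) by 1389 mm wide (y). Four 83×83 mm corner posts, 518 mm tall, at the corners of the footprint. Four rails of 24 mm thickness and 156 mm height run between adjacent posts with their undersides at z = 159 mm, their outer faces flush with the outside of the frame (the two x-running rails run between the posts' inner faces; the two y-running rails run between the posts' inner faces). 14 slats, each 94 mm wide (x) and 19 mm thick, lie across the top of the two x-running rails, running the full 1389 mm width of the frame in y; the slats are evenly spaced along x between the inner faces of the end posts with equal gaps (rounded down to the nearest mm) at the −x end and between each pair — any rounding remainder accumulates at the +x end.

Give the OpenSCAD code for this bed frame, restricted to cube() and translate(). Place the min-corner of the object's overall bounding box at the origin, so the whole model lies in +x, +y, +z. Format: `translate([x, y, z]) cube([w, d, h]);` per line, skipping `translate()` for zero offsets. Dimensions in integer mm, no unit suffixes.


cube([83, 83, 518]);
translate([0, 1306, 0]) cube([83, 83, 518]);
translate([1936, 0, 0]) cube([83, 83, 518]);
translate([1936, 1306, 0]) cube([83, 83, 518]);
translate([83, 0, 159]) cube([1853, 24, 156]);
translate([83, 1365, 159]) cube([1853, 24, 156]);
translate([0, 83, 159]) cube([24, 1223, 156]);
translate([1995, 83, 159]) cube([24, 1223, 156]);
translate([118, 0, 315]) cube([94, 1389, 19]);
translate([247, 0, 315]) cube([94, 1389, 19]);
translate([376, 0, 315]) cube([94, 1389, 19]);
translate([505, 0, 315]) cube([94, 1389, 19]);
translate([634, 0, 315]) cube([94, 1389, 19]);
translate([763, 0, 315]) cube([94, 1389, 19]);
translate([892, 0, 315]) cube([94, 1389, 19]);
translate([1021, 0, 315]) cube([94, 1389, 19]);
translate([1150, 0, 315]) cube([94, 1389, 19]);
translate([1279, 0, 315]) cube([94, 1389, 19]);
translate([1408, 0, 315]) cube([94, 1389, 19]);
translate([1537, 0, 315]) cube([94, 1389, 19]);
translate([1666, 0, 315]) cube([94, 1389, 19]);
translate([1795, 0, 315]) cube([94, 1389, 19]);


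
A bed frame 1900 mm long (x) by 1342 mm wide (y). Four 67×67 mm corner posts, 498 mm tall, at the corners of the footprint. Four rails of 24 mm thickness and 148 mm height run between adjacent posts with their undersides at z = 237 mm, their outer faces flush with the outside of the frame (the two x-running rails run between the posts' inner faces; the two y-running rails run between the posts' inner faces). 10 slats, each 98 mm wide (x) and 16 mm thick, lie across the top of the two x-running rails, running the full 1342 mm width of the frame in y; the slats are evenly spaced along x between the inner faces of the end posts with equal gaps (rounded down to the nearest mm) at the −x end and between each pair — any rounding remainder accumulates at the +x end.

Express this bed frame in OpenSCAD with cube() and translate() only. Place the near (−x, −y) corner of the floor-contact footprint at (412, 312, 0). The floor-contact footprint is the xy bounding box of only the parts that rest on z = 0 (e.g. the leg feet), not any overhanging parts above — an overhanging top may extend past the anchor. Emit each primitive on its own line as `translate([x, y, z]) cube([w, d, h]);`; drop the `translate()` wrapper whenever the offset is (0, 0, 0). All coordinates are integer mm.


translate([412, 312, 0]) cube([67, 67, 498]);
translate([412, 1587, 0]) cube([67, 67, 498]);
translate([2245, 312, 0]) cube([67, 67, 498]);
translate([2245, 1587, 0]) cube([67, 67, 498]);
translate([479, 312, 237]) cube([1766, 24, 148]);
translate([479, 1630, 237]) cube([1766, 24, 148]);
translate([412, 379, 237]) cube([24, 1208, 148]);
translate([2288, 379, 237]) cube([24, 1208, 148]);
translate([550, 312, 385]) cube([98, 1342, 16]);
translate([719, 312, 385]) cube([98, 1342, 16]);
translate([888, 312, 385]) cube([98, 1342, 16]);
translate([1057, 312, 385]) cube([98, 1342, 16]);
translate([1226, 312, 385]) cube([98, 1342, 16]);
translate([1395, 312, 385]) cube([98, 1342, 16]);
translate([1564, 312, 385]) cube([98, 1342, 16]);
translate([1733, 312, 385]) cube([98, 1342, 16]);
translate([1902, 312, 385]) cube([98, 1342, 16]);
translate([2071, 312, 385]) cube([98, 1342, 16]);


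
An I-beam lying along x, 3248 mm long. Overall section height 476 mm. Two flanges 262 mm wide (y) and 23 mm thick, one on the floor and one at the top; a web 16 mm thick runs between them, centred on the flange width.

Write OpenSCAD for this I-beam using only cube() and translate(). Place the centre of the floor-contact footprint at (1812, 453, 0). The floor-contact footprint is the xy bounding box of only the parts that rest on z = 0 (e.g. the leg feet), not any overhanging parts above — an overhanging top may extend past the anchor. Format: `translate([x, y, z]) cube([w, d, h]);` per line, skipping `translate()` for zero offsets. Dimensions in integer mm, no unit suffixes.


translate([188, 322, 0]) cube([3248, 262, 23]);
translate([188, 445, 23]) cube([3248, 16, 430]);
translate([188, 322, 453]) cube([3248, 262, 23]);


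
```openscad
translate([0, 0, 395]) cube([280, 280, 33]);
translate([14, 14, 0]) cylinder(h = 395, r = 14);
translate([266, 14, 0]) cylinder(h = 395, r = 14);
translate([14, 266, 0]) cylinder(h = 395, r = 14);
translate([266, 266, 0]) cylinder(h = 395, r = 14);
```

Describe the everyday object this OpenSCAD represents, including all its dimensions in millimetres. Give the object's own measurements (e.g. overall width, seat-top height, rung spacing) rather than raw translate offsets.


A four-legged stool. The seat is a 280×280×33 mm slab whose top surface is at z = 428 mm; four round legs, each 28 mm in diameter, run from the floor (z = 0) to the underside of the seat, each leg's axis is inset half a diameter from the nearest pair of seat edges (so the leg's bounding box is flush with the corner).


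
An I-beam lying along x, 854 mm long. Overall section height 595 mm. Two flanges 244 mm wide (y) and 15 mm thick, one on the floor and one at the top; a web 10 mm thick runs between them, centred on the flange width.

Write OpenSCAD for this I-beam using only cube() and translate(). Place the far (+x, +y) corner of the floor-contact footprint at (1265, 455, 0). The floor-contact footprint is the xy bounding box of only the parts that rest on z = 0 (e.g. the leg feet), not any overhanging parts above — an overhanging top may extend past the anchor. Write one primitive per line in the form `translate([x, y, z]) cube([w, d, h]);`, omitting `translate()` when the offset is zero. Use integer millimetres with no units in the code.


translate([411, 211, 0]) cube([854, 244, 15]);
translate([411, 328, 15]) cube([854, 10, 565]);
translate([411, 211, 580]) cube([854, 244, 15]);


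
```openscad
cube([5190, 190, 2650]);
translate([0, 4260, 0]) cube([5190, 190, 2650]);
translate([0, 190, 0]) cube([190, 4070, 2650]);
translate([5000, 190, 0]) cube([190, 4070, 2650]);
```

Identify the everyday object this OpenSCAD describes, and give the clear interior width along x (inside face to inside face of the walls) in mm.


A house (or room) frame. The interior width is 4810 mm.

Four 2650 mm walls enclosing a rectangle with no floor or roof — a room or house frame. Outside width is 5190 mm and wall thickness is 190 mm, so the interior width is 5190 − 2 × 190 = 4810 mm.


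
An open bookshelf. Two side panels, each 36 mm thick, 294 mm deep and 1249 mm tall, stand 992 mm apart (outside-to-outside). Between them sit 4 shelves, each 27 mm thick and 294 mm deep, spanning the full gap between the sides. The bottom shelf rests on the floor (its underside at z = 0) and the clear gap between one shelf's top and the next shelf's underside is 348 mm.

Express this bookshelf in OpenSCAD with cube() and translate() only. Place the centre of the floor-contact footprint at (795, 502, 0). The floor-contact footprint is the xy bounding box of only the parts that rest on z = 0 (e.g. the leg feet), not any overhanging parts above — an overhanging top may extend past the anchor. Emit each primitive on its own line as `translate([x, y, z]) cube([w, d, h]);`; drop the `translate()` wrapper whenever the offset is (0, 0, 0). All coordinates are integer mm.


translate([299, 355, 0]) cube([36, 294, 1249]);
translate([1255, 355, 0]) cube([36, 294, 1249]);
translate([335, 355, 0]) cube([920, 294, 27]);
translate([335, 355, 375]) cube([920, 294, 27]);
translate([335, 355, 750]) cube([920, 294, 27]);
translate([335, 355, 1125]) cube([920, 294, 27]);


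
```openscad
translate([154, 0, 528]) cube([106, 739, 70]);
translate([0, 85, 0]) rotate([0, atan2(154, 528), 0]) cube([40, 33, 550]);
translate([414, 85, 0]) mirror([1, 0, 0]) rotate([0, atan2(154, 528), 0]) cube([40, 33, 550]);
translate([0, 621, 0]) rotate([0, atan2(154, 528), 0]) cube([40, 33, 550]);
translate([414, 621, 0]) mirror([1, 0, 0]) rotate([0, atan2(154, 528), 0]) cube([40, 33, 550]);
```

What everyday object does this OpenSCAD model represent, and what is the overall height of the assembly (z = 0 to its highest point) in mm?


A sawhorse. The overall height is 598 mm.

A beam across two mirrored pairs of raked legs — a sawhorse. The beam's underside is at z = 528 (matching the legs' vertical rise in atan2(154, 528)) and the beam is 70 mm tall, so its top is at 528 + 70 = 598 mm. The raked legs top out at the beam's underside, so that is the highest point.


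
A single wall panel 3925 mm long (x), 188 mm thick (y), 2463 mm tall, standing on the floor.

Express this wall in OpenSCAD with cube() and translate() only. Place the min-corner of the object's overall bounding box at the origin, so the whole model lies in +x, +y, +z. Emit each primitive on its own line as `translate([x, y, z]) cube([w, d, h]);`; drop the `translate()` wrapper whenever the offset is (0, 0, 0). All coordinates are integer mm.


cube([3925, 188, 2463]);


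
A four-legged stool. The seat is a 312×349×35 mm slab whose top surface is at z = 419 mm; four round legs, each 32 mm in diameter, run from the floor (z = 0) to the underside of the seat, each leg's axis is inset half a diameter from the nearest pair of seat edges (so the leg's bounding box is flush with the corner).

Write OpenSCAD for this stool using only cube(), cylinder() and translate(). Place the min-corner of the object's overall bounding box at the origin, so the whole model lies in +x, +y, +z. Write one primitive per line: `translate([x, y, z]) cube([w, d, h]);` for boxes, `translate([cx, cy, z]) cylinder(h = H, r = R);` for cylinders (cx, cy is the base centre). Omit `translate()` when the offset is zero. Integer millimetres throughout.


translate([0, 0, 384]) cube([312, 349, 35]);
translate([16, 16, 0]) cylinder(h = 384, r = 16);
translate([296, 16, 0]) cylinder(h = 384, r = 16);
translate([16, 333, 0]) cylinder(h = 384, r = 16);
translate([296, 333, 0]) cylinder(h = 384, r = 16);


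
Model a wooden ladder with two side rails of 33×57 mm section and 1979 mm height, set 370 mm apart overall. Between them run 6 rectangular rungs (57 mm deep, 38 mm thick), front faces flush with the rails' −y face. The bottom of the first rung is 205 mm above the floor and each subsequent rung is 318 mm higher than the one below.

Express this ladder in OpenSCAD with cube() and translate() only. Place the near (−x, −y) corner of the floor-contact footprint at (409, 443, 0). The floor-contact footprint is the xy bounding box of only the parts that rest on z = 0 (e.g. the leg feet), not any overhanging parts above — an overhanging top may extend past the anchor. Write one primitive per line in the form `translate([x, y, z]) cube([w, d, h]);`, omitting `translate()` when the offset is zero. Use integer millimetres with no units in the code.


// rung span = 370 - 2*33 = 304
// rung[k] z = 205 + k*318
translate([409, 443, 0]) cube([33, 57, 1979]);
translate([746, 443, 0]) cube([33, 57, 1979]);
translate([442, 443, 205]) cube([304, 57, 38]);
translate([442, 443, 523]) cube([304, 57, 38]);
translate([442, 443, 841]) cube([304, 57, 38]);
translate([442, 443, 1159]) cube([304, 57, 38]);
translate([442, 443, 1477]) cube([304, 57, 38]);
translate([442, 443, 1795]) cube([304, 57, 38]);
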